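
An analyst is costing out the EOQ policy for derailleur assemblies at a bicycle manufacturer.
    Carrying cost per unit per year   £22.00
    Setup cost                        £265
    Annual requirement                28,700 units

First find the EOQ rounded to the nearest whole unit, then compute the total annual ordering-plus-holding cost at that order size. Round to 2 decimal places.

£18,293.23

EOQ = √(2DS/H) = √(2 × 28,700 × 265 / 22)
    = √(691,409.09) ≈ 831.51 → Q = 832 units
Orders/yr = 28,700/832 = 34.495; ordering cost = 34.495 × £265 = £9,141.23
Average inventory = 832/2 = 416; holding cost = 416 × £22 = £9,152.00
Total = £9,141.23 + £9,152.00 = £18,293.23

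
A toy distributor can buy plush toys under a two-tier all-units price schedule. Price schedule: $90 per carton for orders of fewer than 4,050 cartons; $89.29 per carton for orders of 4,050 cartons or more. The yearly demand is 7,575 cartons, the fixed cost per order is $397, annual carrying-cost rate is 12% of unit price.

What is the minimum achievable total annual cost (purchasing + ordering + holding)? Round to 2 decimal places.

H₁ = 12%×$90 = $10.8000;  H₂ = 12%×$89.29 = $10.7148
EOQ₁ = √(2×7,575×397/10.8000) = 746.26  (< 4,050, feasible at tier 1)
EOQ₂ = √(2×7,575×397/10.7148) = 749.22  (< 4,050 → use Q = 4,050 at tier-2 price)
TC(tier 1 (EOQ₁), Q≈746.3) = $689,809.60
TC(tier 2, Q≈4,050.0) = $698,811.76
Minimum at tier 1 (EOQ₁): $689,809.60

$689,809.60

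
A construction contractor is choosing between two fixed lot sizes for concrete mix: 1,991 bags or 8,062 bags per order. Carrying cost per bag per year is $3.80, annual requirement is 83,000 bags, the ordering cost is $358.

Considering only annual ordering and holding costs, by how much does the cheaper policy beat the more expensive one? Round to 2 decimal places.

$296.43

Annual cost at Q: ordering D·S/Q plus holding Q·H/2.
TC(1,991) = (83,000/1,991)×358 + (1,991/2)×3.8 = $18,707.06
TC(8,062) = (83,000/8,062)×358 + (8,062/2)×3.8 = $19,003.49
|ΔTC| = |$18,707.06 − $19,003.49| = $296.43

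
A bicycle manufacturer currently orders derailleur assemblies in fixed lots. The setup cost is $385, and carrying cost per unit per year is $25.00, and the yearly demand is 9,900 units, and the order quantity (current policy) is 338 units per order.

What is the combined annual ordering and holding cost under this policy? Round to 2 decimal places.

$15,501.63

Orders/yr = 9,900/338 = 29.290; ordering cost = 29.290 × $385 = $11,276.63
Average inventory = 338/2 = 169; holding cost = 169 × $25 = $4,225.00
Total = $11,276.63 + $4,225.00 = $15,501.63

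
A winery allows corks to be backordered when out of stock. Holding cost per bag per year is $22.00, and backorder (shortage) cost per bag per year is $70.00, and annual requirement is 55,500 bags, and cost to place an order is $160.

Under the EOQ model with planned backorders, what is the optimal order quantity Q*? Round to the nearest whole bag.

Q* = √(2DS/H) · √((H + b)/b)
   = √(2 × 55,500 × 160 / 22) · √((22 + 70) / 70)
   = 898.484 × 1.1464 ≈ 1,030.04

1,030 bags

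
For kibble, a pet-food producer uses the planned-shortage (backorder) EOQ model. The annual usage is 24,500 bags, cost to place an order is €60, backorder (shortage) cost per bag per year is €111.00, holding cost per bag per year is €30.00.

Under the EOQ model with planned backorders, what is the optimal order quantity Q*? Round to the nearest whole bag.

353 bags

Basic EOQ = √(2·24,500·60/30) = 313.050
Backorder adjustment √((H+b)/b) = √((30+111)/111) = 1.1271
Q* = 313.050 × 1.1271 ≈ 352.83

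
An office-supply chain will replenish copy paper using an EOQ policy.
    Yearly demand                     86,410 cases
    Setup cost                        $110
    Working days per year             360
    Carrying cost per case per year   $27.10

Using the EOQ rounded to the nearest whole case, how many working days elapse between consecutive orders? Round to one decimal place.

Optimal lot size Q* = (2 × 86,410 × $110 / $27.1)^½ ≈ 837.55 → Q = 838 cases
Cycle time = (working days × Q)/D = (360 × 838) / 86,410 = 3.491 days

3.5 days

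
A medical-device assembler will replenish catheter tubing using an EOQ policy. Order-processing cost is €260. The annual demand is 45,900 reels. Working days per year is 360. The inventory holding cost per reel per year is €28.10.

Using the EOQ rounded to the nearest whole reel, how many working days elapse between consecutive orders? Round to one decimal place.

7.2 days

Optimal lot size Q* = (2 × 45,900 × €260 / €28.1)^½ ≈ 921.63 → Q = 922 reels
Days between orders = 360 / (D/Q) = 360 / 49.783 ≈ 7.231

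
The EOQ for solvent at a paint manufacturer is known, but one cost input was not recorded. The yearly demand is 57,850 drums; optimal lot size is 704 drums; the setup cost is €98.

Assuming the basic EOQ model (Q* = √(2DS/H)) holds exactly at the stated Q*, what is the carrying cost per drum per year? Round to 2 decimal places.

€22.88

EOQ relation: Q² = 2DS/H, so rearrange for the unknown.
H = 2DS / Q² = 2 × 57,850 × 98 / 704² = 22.8778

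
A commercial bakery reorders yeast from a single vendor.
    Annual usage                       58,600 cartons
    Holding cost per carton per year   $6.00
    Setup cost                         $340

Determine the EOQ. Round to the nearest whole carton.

Q* = √(2·D·S / H) = √(2·58,600·340 / 6) = √6,641,333.3 ≈ 2,577.08

2,577 cartons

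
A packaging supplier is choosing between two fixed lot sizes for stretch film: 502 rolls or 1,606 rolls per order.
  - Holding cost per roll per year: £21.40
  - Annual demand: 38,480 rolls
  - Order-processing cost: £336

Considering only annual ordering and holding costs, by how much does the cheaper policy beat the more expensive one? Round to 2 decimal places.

£5,892.13

TC(Q) = (D/Q)S + (Q/2)H
TC(502) = (38,480/502)×336 + (502/2)×21.4 = £31,126.94
TC(1,606) = (38,480/1,606)×336 + (1,606/2)×21.4 = £25,234.81
Lots of 1,606 are cheaper by £5,892.13.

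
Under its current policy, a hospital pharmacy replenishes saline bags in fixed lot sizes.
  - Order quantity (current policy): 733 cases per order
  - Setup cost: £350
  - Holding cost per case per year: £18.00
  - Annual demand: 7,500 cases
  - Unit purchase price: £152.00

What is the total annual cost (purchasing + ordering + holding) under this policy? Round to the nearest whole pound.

£1,150,178

Orders/yr = 7,500/733 = 10.232; ordering cost = 10.232 × £350 = £3,581.17
Average inventory = 733/2 = 366.5; holding cost = 366.5 × £18 = £6,597.00
Purchase cost = D·C = 7,500 × 152 = £1,140,000.00
Total = £3,581.17 + £6,597.00 + £1,140,000.00 = £1,150,178.17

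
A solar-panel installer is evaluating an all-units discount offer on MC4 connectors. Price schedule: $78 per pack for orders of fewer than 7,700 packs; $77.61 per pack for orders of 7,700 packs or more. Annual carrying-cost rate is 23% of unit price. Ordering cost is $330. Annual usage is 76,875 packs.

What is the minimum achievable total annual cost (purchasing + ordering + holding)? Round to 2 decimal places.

H₁ = 23%×$78 = $17.9400;  H₂ = 23%×$77.61 = $17.8503
EOQ₁ = √(2×76,875×330/17.9400) = 1,681.72  (< 7,700, feasible at tier 1)
EOQ₂ = √(2×76,875×330/17.8503) = 1,685.94  (< 7,700 → use Q = 7,700 at tier-2 price)
TC(tier 1 (EOQ₁), Q≈1,681.7) = $6,026,420.03
TC(tier 2, Q≈7,700.0) = $6,038,287.05
Minimum at tier 1 (EOQ₁): $6,026,420.03

$6,026,420.03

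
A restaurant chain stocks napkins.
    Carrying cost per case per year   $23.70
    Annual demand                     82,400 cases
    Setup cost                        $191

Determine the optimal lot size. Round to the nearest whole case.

Optimal lot size Q* = (2 × 82,400 × $191 / $23.7)^½ ≈ 1,152.45

1,152 cases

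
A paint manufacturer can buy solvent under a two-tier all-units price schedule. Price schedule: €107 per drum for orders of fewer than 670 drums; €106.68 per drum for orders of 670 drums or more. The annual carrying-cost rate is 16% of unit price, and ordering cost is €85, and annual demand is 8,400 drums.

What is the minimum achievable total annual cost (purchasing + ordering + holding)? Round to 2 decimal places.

H₁ = 16%×€107 = €17.1200;  H₂ = 16%×€106.68 = €17.0688
EOQ₁ = √(2×8,400×85/17.1200) = 288.81  (< 670, feasible at tier 1)
EOQ₂ = √(2×8,400×85/17.0688) = 289.24  (< 670 → use Q = 670 at tier-2 price)
TC(tier 1 (EOQ₁), Q≈288.8) = €903,744.43
TC(tier 2, Q≈670.0) = €902,895.72
Minimum at tier 2: €902,895.72

€902,895.72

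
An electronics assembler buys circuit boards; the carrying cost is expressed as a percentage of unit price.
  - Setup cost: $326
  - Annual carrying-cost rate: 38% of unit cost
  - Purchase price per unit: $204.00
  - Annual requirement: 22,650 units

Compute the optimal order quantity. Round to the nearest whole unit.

Holding cost per unit per year: H = 38% × $204 = $77.5200
Optimal lot size Q* = (2 × 22,650 × $326 / $77.52)^½ ≈ 436.47

436 units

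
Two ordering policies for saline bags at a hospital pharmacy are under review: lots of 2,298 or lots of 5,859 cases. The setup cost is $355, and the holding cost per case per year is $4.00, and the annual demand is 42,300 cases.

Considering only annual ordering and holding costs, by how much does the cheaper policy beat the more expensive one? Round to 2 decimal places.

TC(Q) = (D/Q)S + (Q/2)H
TC(2,298) = (42,300/2,298)×355 + (2,298/2)×4 = $11,130.60
TC(5,859) = (42,300/5,859)×355 + (5,859/2)×4 = $14,280.98
Cheaper: Q = 2,298.  Difference = $3,150.38

$3,150.38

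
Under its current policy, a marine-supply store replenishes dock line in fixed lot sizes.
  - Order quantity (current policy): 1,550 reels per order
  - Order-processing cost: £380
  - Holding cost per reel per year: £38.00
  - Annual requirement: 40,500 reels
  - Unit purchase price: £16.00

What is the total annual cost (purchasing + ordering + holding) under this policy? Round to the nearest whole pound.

Orders/yr = 40,500/1,550 = 26.129; ordering cost = 26.129 × £380 = £9,929.03
Average inventory = 1,550/2 = 775; holding cost = 775 × £38 = £29,450.00
Purchase cost = D·C = 40,500 × 16 = £648,000.00
Total = £9,929.03 + £29,450.00 + £648,000.00 = £687,379.03

£687,379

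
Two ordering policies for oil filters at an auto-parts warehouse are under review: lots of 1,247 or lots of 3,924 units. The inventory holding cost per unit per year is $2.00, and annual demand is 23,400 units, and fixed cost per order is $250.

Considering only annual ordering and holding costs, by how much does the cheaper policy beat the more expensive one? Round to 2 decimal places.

For each Q, cost = (D/Q)·S + (Q/2)·H.
TC(1,247) = (23,400/1,247)×250 + (1,247/2)×2 = $5,938.26
TC(3,924) = (23,400/3,924)×250 + (3,924/2)×2 = $5,414.83
Lots of 3,924 are cheaper by $523.43.

$523.43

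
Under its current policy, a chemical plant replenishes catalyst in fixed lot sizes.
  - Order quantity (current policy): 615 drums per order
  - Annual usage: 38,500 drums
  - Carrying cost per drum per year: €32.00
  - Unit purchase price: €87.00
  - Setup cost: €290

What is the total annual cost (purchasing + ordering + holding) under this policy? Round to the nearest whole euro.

€3,377,494

Annual ordering cost = (D/Q)·S = (38,500/615) × 290 = €18,154.47
Annual holding cost  = (Q/2)·H = (615/2) × 32 = €9,840.00
Purchase cost = D·C = 38,500 × 87 = €3,349,500.00
Total = €18,154.47 + €9,840.00 + €3,349,500.00 = €3,377,494.47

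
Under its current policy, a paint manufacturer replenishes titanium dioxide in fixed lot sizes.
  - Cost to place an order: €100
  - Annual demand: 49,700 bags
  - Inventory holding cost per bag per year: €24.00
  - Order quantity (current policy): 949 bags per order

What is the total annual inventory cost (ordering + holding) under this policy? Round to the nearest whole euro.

€16,625

Annual ordering cost = (D/Q)·S = (49,700/949) × 100 = €5,237.09
Annual holding cost  = (Q/2)·H = (949/2) × 24 = €11,388.00
Total = €5,237.09 + €11,388.00 = €16,625.09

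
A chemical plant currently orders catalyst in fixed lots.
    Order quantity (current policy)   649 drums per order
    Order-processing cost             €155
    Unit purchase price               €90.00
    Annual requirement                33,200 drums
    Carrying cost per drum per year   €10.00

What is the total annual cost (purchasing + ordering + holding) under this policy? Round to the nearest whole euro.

Annual ordering cost = (D/Q)·S = (33,200/649) × 155 = €7,929.12
Annual holding cost  = (Q/2)·H = (649/2) × 10 = €3,245.00
Purchase cost = D·C = 33,200 × 90 = €2,988,000.00
Total = €7,929.12 + €3,245.00 + €2,988,000.00 = €2,999,174.12

€2,999,174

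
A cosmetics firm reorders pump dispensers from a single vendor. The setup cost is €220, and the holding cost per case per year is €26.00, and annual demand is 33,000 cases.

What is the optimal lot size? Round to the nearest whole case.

747 cases

Optimal lot size Q* = (2 × 33,000 × €220 / €26)^½ ≈ 747.30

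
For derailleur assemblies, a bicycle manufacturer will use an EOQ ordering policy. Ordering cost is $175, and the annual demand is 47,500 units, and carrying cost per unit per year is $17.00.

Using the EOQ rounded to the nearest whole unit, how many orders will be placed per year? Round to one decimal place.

Q* = √(2·D·S / H) = √(2·47,500·175 / 17) = √977,941.2 ≈ 988.91 → Q = 989
Orders per year = D/Q = 47,500 / 989 = 48.028

48.0 orders per year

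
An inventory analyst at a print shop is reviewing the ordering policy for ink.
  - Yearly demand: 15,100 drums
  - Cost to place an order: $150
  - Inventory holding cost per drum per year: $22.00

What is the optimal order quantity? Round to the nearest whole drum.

454 drums

2DS/H = 2·15,100·150/22 = 205,909.09
EOQ = √205,909.09 ≈ 453.77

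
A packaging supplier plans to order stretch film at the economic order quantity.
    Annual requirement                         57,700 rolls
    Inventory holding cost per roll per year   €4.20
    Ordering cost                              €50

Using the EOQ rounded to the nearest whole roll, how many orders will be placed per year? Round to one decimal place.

49.2 orders per year

Optimal lot size Q* = (2 × 57,700 × €50 / €4.2)^½ ≈ 1,172.10 → Q = 1,172
N = D/Q = 57,700/1,172 ≈ 49.232 orders/yr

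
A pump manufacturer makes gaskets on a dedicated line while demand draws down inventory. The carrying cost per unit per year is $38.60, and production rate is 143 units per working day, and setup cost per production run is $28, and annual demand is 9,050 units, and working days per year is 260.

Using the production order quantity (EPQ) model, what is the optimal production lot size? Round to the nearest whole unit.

132 units

d = 9,050/260 = 34.8077 units/day;  effective holding cost H(1 − d/p) = 38.6·(1 − 34.8077/143) = 29.20436
Q* = √(2DS / H_eff) = √(2·9,050·28 / 29.20436) ≈ 131.73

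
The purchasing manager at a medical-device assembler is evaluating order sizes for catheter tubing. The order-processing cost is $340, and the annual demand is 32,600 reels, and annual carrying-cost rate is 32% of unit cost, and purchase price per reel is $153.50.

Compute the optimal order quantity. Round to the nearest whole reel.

H = i·C = 0.32 × $153.5 = $49.1200 per reel-year
Optimal lot size Q* = (2 × 32,600 × $340 / $49.12)^½ ≈ 671.79

672 reels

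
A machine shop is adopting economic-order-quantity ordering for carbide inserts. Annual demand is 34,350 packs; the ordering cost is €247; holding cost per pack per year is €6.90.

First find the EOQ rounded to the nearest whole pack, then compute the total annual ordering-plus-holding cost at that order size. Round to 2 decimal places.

EOQ = √(2DS/H) = √(2 × 34,350 × 247 / 6.9)
    = √(2,459,260.87) ≈ 1,568.20 → Q = 1,568 packs
Orders/yr = 34,350/1,568 = 21.907; ordering cost = 21.907 × €247 = €5,411.00
Average inventory = 1,568/2 = 784; holding cost = 784 × €6.9 = €5,409.60
Total = €5,411.00 + €5,409.60 = €10,820.60

€10,820.60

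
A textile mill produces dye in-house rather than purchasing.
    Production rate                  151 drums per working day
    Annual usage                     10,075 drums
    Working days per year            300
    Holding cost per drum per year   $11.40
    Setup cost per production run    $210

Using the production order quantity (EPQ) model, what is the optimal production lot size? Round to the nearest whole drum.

Daily demand d = 10,075/300 = 33.583; p = 151; 1 − d/p = 0.77759
EPQ = √(2DS / (H(1 − d/p)))
    = √(2 × 10,075 × 210 / (11.4 × 0.77759)) ≈ 690.91

691 drums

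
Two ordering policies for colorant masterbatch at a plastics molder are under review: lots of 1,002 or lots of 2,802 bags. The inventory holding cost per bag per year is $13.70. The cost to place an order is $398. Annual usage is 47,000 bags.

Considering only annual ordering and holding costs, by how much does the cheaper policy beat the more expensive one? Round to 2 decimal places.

For each Q, cost = (D/Q)·S + (Q/2)·H.
TC(1,002) = (47,000/1,002)×398 + (1,002/2)×13.7 = $25,532.36
TC(2,802) = (47,000/2,802)×398 + (2,802/2)×13.7 = $25,869.65
Lots of 1,002 are cheaper by $337.28.

$337.28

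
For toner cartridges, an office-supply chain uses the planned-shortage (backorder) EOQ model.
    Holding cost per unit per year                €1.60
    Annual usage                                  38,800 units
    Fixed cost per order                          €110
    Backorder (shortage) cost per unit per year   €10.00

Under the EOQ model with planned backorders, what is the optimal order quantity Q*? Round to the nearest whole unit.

2,488 units

Q* = √(2DS/H) · √((H + b)/b)
   = √(2 × 38,800 × 110 / 1.6) · √((1.6 + 10) / 10)
   = 2,309.762 × 1.0770 ≈ 2,487.69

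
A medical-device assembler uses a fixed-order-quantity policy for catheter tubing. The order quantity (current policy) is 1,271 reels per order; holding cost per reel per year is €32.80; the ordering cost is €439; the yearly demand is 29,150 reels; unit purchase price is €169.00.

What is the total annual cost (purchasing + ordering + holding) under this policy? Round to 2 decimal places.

Annual ordering cost = (D/Q)·S = (29,150/1,271) × 439 = €10,068.33
Annual holding cost  = (Q/2)·H = (1,271/2) × 32.8 = €20,844.40
Purchase cost = D·C = 29,150 × 169 = €4,926,350.00
Total = €10,068.33 + €20,844.40 + €4,926,350.00 = €4,957,262.73

€4,957,262.73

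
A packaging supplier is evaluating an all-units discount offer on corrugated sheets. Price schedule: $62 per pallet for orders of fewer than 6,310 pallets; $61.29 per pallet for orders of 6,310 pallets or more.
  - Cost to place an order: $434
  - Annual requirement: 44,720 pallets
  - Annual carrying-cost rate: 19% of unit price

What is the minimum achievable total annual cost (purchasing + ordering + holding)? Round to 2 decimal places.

$2,780,704.92

H₁ = 19%×$62 = $11.7800;  H₂ = 19%×$61.29 = $11.6451
EOQ₁ = √(2×44,720×434/11.7800) = 1,815.26  (< 6,310, feasible at tier 1)
EOQ₂ = √(2×44,720×434/11.6451) = 1,825.74  (< 6,310 → use Q = 6,310 at tier-2 price)
TC(tier 1 (EOQ₁), Q≈1,815.3) = $2,794,023.73
TC(tier 2, Q≈6,310.0) = $2,780,704.92
Minimum at tier 2: $2,780,704.92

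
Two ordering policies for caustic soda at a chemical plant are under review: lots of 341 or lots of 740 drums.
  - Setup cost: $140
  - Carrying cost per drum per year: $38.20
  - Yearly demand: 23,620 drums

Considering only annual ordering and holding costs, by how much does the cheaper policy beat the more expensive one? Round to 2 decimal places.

$2,392.19

TC(Q) = (D/Q)S + (Q/2)H
TC(341) = (23,620/341)×140 + (341/2)×38.2 = $16,210.46
TC(740) = (23,620/740)×140 + (740/2)×38.2 = $18,602.65
|ΔTC| = |$16,210.46 − $18,602.65| = $2,392.19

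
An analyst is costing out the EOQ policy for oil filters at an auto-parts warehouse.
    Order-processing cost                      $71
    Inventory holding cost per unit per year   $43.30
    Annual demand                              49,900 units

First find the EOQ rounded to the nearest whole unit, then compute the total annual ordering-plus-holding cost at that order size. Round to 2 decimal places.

$17,516.15

2DS/H = 2·49,900·71/43.3 = 163,644.34
EOQ = √163,644.34 ≈ 404.53 → Q = 405 units
Ordering: D/Q × S = 49,900/405 × $71 = $8,747.90
Holding:  Q/2 × H = 405/2 × $43.3 = $8,768.25
Total = $8,747.90 + $8,768.25 = $17,516.15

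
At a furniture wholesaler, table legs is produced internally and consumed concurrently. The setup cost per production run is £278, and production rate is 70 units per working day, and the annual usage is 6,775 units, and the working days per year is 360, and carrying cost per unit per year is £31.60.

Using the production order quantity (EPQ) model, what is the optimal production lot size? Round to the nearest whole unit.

404 units

d = 6,775/360 = 18.8194 units/day;  effective holding cost H(1 − d/p) = 31.6·(1 − 18.8194/70) = 23.10437
Q* = √(2DS / H_eff) = √(2·6,775·278 / 23.10437) ≈ 403.78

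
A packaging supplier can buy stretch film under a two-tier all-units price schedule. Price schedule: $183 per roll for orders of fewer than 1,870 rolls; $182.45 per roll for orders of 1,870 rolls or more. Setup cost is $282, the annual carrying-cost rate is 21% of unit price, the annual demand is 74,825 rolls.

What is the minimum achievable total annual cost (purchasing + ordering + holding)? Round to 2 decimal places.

$13,698,929.08

H₁ = 21%×$183 = $38.4300;  H₂ = 21%×$182.45 = $38.3145
EOQ₁ = √(2×74,825×282/38.4300) = 1,047.92  (< 1,870, feasible at tier 1)
EOQ₂ = √(2×74,825×282/38.3145) = 1,049.50  (< 1,870 → use Q = 1,870 at tier-2 price)
TC(tier 1 (EOQ₁), Q≈1,047.9) = $13,733,246.53
TC(tier 2, Q≈1,870.0) = $13,698,929.08
Minimum at tier 2: $13,698,929.08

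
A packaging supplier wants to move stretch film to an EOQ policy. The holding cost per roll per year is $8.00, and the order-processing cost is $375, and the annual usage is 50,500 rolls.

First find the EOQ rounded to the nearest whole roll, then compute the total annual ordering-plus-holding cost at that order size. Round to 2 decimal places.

$17,406.90

Q* = √(2·D·S / H) = √(2·50,500·375 / 8) = √4,734,375.0 ≈ 2,175.86 → Q = 2,176 rolls
Annual ordering cost = (D/Q)·S = (50,500/2,176) × 375 = $8,702.90
Annual holding cost  = (Q/2)·H = (2,176/2) × 8 = $8,704.00
Total = $8,702.90 + $8,704.00 = $17,406.90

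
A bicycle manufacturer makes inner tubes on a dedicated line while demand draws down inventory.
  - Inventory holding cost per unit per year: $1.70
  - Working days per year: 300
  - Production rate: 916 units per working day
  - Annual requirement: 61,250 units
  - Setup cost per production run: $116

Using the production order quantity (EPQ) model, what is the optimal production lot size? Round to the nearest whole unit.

3,280 units

Daily demand d = 61,250/300 = 204.167; p = 916; 1 − d/p = 0.77711
EPQ = √(2DS / (H(1 − d/p)))
    = √(2 × 61,250 × 116 / (1.7 × 0.77711)) ≈ 3,279.68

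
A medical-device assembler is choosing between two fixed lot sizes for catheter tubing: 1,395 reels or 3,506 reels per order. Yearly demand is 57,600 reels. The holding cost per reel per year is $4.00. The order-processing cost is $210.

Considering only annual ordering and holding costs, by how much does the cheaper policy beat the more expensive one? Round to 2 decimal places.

TC(Q) = (D/Q)S + (Q/2)H
TC(1,395) = (57,600/1,395)×210 + (1,395/2)×4 = $11,460.97
TC(3,506) = (57,600/3,506)×210 + (3,506/2)×4 = $10,462.09
|ΔTC| = |$11,460.97 − $10,462.09| = $998.88

$998.88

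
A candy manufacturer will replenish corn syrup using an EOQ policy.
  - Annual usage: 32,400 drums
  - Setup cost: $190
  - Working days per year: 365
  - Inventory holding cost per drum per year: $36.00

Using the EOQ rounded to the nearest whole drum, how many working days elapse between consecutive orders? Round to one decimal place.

2DS/H = 2·32,400·190/36 = 342,000.00
EOQ = √342,000.00 ≈ 584.81 → Q = 585 drums
Cycle time = (working days × Q)/D = (365 × 585) / 32,400 = 6.590 days

6.6 days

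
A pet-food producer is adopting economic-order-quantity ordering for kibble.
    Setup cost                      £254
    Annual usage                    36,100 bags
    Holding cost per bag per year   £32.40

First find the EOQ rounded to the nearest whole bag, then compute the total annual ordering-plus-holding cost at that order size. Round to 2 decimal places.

£24,375.75

2DS/H = 2·36,100·254/32.4 = 566,012.35
EOQ = √566,012.35 ≈ 752.34 → Q = 752 bags
Ordering: D/Q × S = 36,100/752 × £254 = £12,193.35
Holding:  Q/2 × H = 752/2 × £32.4 = £12,182.40
Total = £12,193.35 + £12,182.40 = £24,375.75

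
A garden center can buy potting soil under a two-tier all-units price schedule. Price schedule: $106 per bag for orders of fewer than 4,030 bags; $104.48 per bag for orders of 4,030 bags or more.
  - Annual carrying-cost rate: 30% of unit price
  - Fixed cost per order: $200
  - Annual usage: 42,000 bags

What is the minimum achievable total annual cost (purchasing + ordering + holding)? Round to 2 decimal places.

$4,453,402.53

H₁ = 30%×$106 = $31.8000;  H₂ = 30%×$104.48 = $31.3440
EOQ₁ = √(2×42,000×200/31.8000) = 726.84  (< 4,030, feasible at tier 1)
EOQ₂ = √(2×42,000×200/31.3440) = 732.11  (< 4,030 → use Q = 4,030 at tier-2 price)
TC(tier 1 (EOQ₁), Q≈726.8) = $4,475,113.63
TC(tier 2, Q≈4,030.0) = $4,453,402.53
Minimum at tier 2: $4,453,402.53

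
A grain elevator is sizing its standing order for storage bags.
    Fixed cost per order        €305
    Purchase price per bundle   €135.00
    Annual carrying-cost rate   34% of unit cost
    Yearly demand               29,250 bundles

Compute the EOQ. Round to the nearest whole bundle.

623 bundles

H = i·C = 0.34 × €135 = €45.9000 per bundle-year
Optimal lot size Q* = (2 × 29,250 × €305 / €45.9)^½ ≈ 623.48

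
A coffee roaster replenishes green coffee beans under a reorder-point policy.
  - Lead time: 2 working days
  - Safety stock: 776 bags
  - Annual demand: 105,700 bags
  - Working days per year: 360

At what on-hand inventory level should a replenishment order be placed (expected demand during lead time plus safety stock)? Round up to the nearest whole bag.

1,364 bags

Daily demand d = 105,700 / 360 = 293.611 bags/day
Demand during lead time = 293.611 × 2 = 587.22
Reorder point = 587.22 + 776 = 1,363.22 → round up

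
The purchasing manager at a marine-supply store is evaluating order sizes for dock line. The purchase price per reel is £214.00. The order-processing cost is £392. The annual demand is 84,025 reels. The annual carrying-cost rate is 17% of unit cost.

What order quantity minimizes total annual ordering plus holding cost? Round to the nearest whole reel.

Holding cost per reel per year: H = 17% × £214 = £36.3800
Optimal lot size Q* = (2 × 84,025 × £392 / £36.38)^½ ≈ 1,345.65

1,346 reels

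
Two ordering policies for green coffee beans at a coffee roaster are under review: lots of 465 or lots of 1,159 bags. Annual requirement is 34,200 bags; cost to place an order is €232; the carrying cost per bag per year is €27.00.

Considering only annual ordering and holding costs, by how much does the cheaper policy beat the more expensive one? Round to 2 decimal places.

€848.32

TC(Q) = (D/Q)S + (Q/2)H
TC(465) = (34,200/465)×232 + (465/2)×27 = €23,340.73
TC(1,159) = (34,200/1,159)×232 + (1,159/2)×27 = €22,492.40
Lots of 1,159 are cheaper by €848.32.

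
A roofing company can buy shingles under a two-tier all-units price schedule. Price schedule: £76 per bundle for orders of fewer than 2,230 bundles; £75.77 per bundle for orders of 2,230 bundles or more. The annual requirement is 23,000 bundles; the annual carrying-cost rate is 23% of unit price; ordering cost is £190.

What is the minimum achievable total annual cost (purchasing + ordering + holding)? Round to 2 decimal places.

£1,760,360.23

H₁ = 23%×£76 = £17.4800;  H₂ = 23%×£75.77 = £17.4271
EOQ₁ = √(2×23,000×190/17.4800) = 707.11  (< 2,230, feasible at tier 1)
EOQ₂ = √(2×23,000×190/17.4271) = 708.18  (< 2,230 → use Q = 2,230 at tier-2 price)
TC(tier 1 (EOQ₁), Q≈707.1) = £1,760,360.23
TC(tier 2, Q≈2,230.0) = £1,764,100.86
Minimum at tier 1 (EOQ₁): £1,760,360.23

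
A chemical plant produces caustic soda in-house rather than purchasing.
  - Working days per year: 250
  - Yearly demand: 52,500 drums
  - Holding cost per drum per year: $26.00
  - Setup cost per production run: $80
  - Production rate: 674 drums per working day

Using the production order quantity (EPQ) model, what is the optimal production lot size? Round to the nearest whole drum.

d = 52,500/250 = 210.0000 drums/day;  effective holding cost H(1 − d/p) = 26·(1 − 210.0000/674) = 17.89911
Q* = √(2DS / H_eff) = √(2·52,500·80 / 17.89911) ≈ 685.05

685 drums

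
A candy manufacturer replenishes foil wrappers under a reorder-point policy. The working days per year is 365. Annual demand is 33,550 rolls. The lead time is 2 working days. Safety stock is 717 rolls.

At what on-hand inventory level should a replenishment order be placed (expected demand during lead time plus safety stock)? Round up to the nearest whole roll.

901 rolls

Daily demand d = 33,550 / 365 = 91.918 rolls/day
Demand during lead time = 91.918 × 2 = 183.84
Reorder point = 183.84 + 717 = 900.84 → round up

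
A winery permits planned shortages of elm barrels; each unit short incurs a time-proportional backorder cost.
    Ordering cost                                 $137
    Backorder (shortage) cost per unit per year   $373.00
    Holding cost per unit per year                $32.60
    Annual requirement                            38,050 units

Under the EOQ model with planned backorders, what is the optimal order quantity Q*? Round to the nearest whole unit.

Q* = √(2DS/H) · √((H + b)/b)
   = √(2 × 38,050 × 137 / 32.6) · √((32.6 + 373) / 373)
   = 565.515 × 1.0428 ≈ 589.71

590 units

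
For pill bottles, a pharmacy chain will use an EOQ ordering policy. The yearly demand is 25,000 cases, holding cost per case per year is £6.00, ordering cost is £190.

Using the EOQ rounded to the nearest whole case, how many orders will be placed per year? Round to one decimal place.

19.9 orders per year

Q* = √(2·D·S / H) = √(2·25,000·190 / 6) = √1,583,333.3 ≈ 1,258.31 → Q = 1,258
N = D/Q = 25,000/1,258 ≈ 19.873 orders/yr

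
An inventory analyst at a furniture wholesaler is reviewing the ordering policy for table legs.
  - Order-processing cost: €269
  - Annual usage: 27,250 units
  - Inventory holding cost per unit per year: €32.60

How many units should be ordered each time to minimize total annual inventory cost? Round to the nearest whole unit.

2DS/H = 2·27,250·269/32.6 = 449,708.59
EOQ = √449,708.59 ≈ 670.60

671 units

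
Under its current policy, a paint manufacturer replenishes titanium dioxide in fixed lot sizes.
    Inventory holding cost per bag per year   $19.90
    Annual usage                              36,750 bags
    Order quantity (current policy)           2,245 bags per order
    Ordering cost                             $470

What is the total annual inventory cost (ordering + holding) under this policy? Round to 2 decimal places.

$30,031.51

Orders/yr = 36,750/2,245 = 16.370; ordering cost = 16.370 × $470 = $7,693.76
Average inventory = 2,245/2 = 1122.5; holding cost = 1122.5 × $19.9 = $22,337.75
Total = $7,693.76 + $22,337.75 = $30,031.51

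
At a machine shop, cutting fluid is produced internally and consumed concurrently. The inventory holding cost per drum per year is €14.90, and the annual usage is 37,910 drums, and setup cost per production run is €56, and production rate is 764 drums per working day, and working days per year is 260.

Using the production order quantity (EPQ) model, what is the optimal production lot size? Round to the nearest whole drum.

d = 37,910/260 = 145.8077 drums/day;  effective holding cost H(1 − d/p) = 14.9·(1 − 145.8077/764) = 12.05637
Q* = √(2DS / H_eff) = √(2·37,910·56 / 12.05637) ≈ 593.44

593 drums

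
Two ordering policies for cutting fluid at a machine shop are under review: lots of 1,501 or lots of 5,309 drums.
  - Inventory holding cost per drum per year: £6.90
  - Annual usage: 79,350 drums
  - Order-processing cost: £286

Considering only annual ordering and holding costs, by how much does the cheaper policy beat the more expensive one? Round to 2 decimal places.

TC(Q) = (D/Q)S + (Q/2)H
TC(1,501) = (79,350/1,501)×286 + (1,501/2)×6.9 = £20,297.77
TC(5,309) = (79,350/5,309)×286 + (5,309/2)×6.9 = £22,590.70
Cheaper: Q = 1,501.  Difference = £2,292.93

£2,292.93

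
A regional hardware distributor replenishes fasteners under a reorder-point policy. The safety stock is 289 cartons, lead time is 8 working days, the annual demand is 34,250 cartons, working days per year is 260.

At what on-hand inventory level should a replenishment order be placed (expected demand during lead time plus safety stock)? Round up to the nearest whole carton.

1,343 cartons

Daily demand d = 34,250 / 260 = 131.731 cartons/day
Demand during lead time = 131.731 × 8 = 1,053.85
Reorder point = 1,053.85 + 289 = 1,342.85 → round up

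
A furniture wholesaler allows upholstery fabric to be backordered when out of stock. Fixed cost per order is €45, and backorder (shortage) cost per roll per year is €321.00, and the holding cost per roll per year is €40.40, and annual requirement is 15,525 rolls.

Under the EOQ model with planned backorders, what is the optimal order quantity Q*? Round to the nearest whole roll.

197 rolls

Q* = √(2DS/H) · √((H + b)/b)
   = √(2 × 15,525 × 45 / 40.4) · √((40.4 + 321) / 321)
   = 185.971 × 1.0611 ≈ 197.33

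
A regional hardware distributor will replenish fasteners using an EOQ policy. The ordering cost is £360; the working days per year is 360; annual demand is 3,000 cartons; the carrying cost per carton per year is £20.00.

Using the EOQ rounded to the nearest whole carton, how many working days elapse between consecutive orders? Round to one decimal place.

39.5 days

Optimal lot size Q* = (2 × 3,000 × £360 / £20)^½ ≈ 328.63 → Q = 329 cartons
Days between orders = 360 / (D/Q) = 360 / 9.119 ≈ 39.480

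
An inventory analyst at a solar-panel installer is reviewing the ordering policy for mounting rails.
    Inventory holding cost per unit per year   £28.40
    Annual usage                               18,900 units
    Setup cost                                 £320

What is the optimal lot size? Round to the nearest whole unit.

653 units

2DS/H = 2·18,900·320/28.4 = 425,915.49
EOQ = √425,915.49 ≈ 652.62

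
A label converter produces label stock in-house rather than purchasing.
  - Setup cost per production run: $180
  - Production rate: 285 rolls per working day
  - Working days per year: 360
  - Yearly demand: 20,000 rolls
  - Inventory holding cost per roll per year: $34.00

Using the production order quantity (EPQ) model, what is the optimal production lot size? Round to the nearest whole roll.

513 rolls

d = 20,000/360 = 55.5556 rolls/day;  effective holding cost H(1 − d/p) = 34·(1 − 55.5556/285) = 27.37232
Q* = √(2DS / H_eff) = √(2·20,000·180 / 27.37232) ≈ 512.87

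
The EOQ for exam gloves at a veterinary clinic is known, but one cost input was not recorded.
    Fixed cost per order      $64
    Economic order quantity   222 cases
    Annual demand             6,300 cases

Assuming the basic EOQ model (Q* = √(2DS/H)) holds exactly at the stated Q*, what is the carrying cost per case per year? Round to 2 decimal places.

$16.36

Since Q* = (2DS/H)^½, squaring gives Q*²·H = 2DS.
H = 2DS / Q² = 2 × 6,300 × 64 / 222² = 16.3623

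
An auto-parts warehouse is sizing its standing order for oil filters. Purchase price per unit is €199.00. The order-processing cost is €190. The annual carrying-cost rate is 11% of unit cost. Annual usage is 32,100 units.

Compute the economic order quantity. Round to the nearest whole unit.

H = i·C = 0.11 × €199 = €21.8900 per unit-year
Q* = √(2·D·S / H) = √(2·32,100·190 / 21.89) = √557,240.7 ≈ 746.49

746 units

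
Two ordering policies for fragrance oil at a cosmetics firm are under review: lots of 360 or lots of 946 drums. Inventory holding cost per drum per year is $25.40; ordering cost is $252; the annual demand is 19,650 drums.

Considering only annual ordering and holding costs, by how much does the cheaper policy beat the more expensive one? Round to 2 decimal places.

For each Q, cost = (D/Q)·S + (Q/2)·H.
TC(360) = (19,650/360)×252 + (360/2)×25.4 = $18,327.00
TC(946) = (19,650/946)×252 + (946/2)×25.4 = $17,248.66
Cheaper: Q = 946.  Difference = $1,078.34

$1,078.34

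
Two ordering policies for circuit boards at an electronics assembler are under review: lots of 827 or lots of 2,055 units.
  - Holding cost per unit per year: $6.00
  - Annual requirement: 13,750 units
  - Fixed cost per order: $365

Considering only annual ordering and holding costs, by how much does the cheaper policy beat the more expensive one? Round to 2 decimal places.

Annual cost at Q: ordering D·S/Q plus holding Q·H/2.
TC(827) = (13,750/827)×365 + (827/2)×6 = $8,549.62
TC(2,055) = (13,750/2,055)×365 + (2,055/2)×6 = $8,607.21
Cheaper: Q = 827.  Difference = $57.59

$57.59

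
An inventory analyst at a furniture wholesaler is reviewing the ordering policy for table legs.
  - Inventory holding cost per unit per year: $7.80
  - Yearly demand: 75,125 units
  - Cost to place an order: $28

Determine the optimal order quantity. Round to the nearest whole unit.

2DS/H = 2·75,125·28/7.8 = 539,358.97
EOQ = √539,358.97 ≈ 734.41

734 units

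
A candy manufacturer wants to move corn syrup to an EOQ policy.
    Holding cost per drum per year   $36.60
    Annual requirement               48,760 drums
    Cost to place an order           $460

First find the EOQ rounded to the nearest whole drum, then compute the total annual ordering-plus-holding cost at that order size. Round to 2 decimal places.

$40,519.71

Q* = √(2·D·S / H) = √(2·48,760·460 / 36.6) = √1,225,661.2 ≈ 1,107.10 → Q = 1,107 drums
Orders/yr = 48,760/1,107 = 44.047; ordering cost = 44.047 × $460 = $20,261.61
Average inventory = 1,107/2 = 553.5; holding cost = 553.5 × $36.6 = $20,258.10
Total = $20,261.61 + $20,258.10 = $40,519.71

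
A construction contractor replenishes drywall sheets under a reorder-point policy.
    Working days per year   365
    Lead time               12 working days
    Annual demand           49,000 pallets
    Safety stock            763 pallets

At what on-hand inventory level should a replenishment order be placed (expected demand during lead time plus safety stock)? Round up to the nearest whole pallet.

Daily demand d = 49,000 / 365 = 134.247 pallets/day
Demand during lead time = 134.247 × 12 = 1,610.96
Reorder point = 1,610.96 + 763 = 2,373.96 → round up

2,374 pallets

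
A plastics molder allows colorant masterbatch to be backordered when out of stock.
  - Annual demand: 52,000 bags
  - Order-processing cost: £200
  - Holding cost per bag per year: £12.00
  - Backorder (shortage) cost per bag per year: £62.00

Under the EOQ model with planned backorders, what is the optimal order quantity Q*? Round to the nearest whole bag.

Basic EOQ = √(2·52,000·200/12) = 1,316.561
Backorder adjustment √((H+b)/b) = √((12+62)/62) = 1.0925
Q* = 1,316.561 × 1.0925 ≈ 1,438.34

1,438 bags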